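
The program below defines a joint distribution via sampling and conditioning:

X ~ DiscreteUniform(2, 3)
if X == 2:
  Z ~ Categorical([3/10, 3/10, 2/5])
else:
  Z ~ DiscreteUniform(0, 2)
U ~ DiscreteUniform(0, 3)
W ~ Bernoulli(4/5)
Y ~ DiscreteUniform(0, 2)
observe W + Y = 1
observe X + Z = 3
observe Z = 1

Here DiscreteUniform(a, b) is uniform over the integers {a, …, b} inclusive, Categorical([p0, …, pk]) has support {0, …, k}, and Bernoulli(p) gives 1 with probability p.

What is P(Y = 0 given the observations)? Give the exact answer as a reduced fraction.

Enumerate traces; 8 have nonzero weight after conditioning:
  (X=2, Z=1, U=0, W=0, Y=1) weight 1/400
  (X=2, Z=1, U=0, W=1, Y=0) weight 1/100
  (X=2, Z=1, U=1, W=0, Y=1) weight 1/400
  (X=2, Z=1, U=1, W=1, Y=0) weight 1/100
  (X=2, Z=1, U=2, W=0, Y=1) weight 1/400
  (X=2, Z=1, U=2, W=1, Y=0) weight 1/100
  (X=2, Z=1, U=3, W=0, Y=1) weight 1/400
  (X=2, Z=1, U=3, W=1, Y=0) weight 1/100
Group by Y:
  weight(Y=0) = 1/25
  weight(Y=1) = 1/100
Total weight = 1/25 + 1/100 = 1/20
P(Y=0 | obs) = 1/25 / 1/20 = 4/5
P(Y=1 | obs) = 1/100 / 1/20 = 1/5

P(Y = 0 | obs) = 4/5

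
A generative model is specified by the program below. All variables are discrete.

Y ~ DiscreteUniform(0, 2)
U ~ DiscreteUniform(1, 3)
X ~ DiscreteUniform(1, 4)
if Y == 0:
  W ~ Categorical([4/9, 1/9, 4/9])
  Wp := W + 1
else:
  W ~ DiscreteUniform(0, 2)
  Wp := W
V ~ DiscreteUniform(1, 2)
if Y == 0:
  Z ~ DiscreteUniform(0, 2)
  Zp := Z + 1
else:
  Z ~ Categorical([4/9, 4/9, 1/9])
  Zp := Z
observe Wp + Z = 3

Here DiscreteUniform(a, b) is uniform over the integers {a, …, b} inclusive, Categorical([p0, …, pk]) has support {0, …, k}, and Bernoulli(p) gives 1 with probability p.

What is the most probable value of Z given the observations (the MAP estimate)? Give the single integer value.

Enumerate traces; 168 have nonzero weight after conditioning:
  (Y=0, U=1, X=1, W=0, V=1, Z=2) weight 1/486
  (Y=0, U=1, X=1, W=0, V=2, Z=2) weight 1/486
  (Y=0, U=1, X=1, W=1, V=1, Z=1) weight 1/1944
  (Y=0, U=1, X=1, W=1, V=2, Z=1) weight 1/1944
  (Y=0, U=1, X=1, W=2, V=1, Z=0) weight 1/486
  (Y=0, U=1, X=1, W=2, V=2, Z=0) weight 1/486
  (Y=0, U=1, X=2, W=0, V=1, Z=2) weight 1/486
  (Y=0, U=1, X=2, W=0, V=2, Z=2) weight 1/486
  … 160 more
Group by Z:
  weight(Z=0) = 4/81
  weight(Z=1) = 1/9
  weight(Z=2) = 2/27
Total weight = 4/81 + 1/9 + 2/27 = 19/81
P(Z=0 | obs) = 4/81 / 19/81 = 4/19
P(Z=1 | obs) = 1/9 / 19/81 = 9/19
P(Z=2 | obs) = 2/27 / 19/81 = 6/19
argmax = 1

argmax_v P(Z = v | obs) = 1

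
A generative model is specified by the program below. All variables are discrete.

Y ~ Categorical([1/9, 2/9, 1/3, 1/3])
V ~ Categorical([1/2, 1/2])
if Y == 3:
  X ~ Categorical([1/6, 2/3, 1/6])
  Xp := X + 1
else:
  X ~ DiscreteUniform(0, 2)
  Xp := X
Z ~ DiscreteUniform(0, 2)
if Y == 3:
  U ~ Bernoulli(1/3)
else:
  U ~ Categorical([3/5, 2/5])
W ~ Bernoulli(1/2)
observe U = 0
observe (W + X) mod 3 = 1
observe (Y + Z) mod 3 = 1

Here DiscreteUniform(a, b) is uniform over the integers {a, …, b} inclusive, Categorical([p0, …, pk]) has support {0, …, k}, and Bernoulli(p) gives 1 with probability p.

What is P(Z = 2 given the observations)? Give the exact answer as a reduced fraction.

Enumerate traces; 16 have nonzero weight after conditioning:
  (Y=0, V=0, X=0, Z=1, U=0, W=1) weight 1/540
  (Y=0, V=0, X=1, Z=1, U=0, W=0) weight 1/540
  (Y=0, V=1, X=0, Z=1, U=0, W=1) weight 1/540
  (Y=0, V=1, X=1, Z=1, U=0, W=0) weight 1/540
  (Y=1, V=0, X=0, Z=0, U=0, W=1) weight 1/270
  (Y=1, V=0, X=1, Z=0, U=0, W=0) weight 1/270
  (Y=1, V=1, X=0, Z=0, U=0, W=1) weight 1/270
  (Y=1, V=1, X=1, Z=0, U=0, W=0) weight 1/270
  (Y=2, V=0, X=0, Z=2, U=0, W=1) weight 1/180
  … 7 more
Group by Z:
  weight(Z=0) = 2/135
  weight(Z=1) = 31/810
  weight(Z=2) = 1/45
Total weight = 2/135 + 31/810 + 1/45 = 61/810
P(Z=0 | obs) = 2/135 / 61/810 = 12/61
P(Z=1 | obs) = 31/810 / 61/810 = 31/61
P(Z=2 | obs) = 1/45 / 61/810 = 18/61

P(Z = 2 | obs) = 18/61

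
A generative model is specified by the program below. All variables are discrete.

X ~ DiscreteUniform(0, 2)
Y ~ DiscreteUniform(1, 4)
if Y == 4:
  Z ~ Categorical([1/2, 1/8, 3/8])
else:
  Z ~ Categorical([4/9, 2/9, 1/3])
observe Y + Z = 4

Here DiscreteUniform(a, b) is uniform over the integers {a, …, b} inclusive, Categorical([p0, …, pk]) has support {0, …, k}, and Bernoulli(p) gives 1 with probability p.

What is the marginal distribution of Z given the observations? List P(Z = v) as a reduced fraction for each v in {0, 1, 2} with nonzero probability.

Enumerate traces; 9 have nonzero weight after conditioning:
  (X=0, Y=2, Z=2) weight 1/36
  (X=0, Y=3, Z=1) weight 1/54
  (X=0, Y=4, Z=0) weight 1/24
  (X=1, Y=2, Z=2) weight 1/36
  (X=1, Y=3, Z=1) weight 1/54
  (X=1, Y=4, Z=0) weight 1/24
  (X=2, Y=2, Z=2) weight 1/36
  (X=2, Y=3, Z=1) weight 1/54
  … 1 more
Group by Z:
  weight(Z=0) = 1/8
  weight(Z=1) = 1/18
  weight(Z=2) = 1/12
Total weight = 1/8 + 1/18 + 1/12 = 19/72
P(Z=0 | obs) = 1/8 / 19/72 = 9/19
P(Z=1 | obs) = 1/18 / 19/72 = 4/19
P(Z=2 | obs) = 1/12 / 19/72 = 6/19

P(Z=0) = 9/19, P(Z=1) = 4/19, P(Z=2) = 6/19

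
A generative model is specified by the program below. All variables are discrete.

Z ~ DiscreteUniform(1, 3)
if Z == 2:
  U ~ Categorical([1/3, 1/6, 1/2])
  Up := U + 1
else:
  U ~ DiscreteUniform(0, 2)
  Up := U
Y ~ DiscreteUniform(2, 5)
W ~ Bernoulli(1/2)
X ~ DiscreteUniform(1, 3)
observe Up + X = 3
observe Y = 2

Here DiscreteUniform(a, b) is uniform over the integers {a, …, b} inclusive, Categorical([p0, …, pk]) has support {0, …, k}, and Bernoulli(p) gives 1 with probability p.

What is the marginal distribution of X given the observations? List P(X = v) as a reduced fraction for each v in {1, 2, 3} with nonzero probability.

P(X=1) = 1/3, P(X=2) = 2/5, P(X=3) = 4/15

Enumerate traces; 16 have nonzero weight after conditioning:
  (Z=1, U=0, Y=2, W=0, X=3) weight 1/216
  (Z=1, U=0, Y=2, W=1, X=3) weight 1/216
  (Z=1, U=1, Y=2, W=0, X=2) weight 1/216
  (Z=1, U=1, Y=2, W=1, X=2) weight 1/216
  (Z=1, U=2, Y=2, W=0, X=1) weight 1/216
  (Z=1, U=2, Y=2, W=1, X=1) weight 1/216
  (Z=2, U=0, Y=2, W=0, X=2) weight 1/216
  (Z=2, U=0, Y=2, W=1, X=2) weight 1/216
  … 8 more
Group by X:
  weight(X=1) = 5/216
  weight(X=2) = 1/36
  weight(X=3) = 1/54
Total weight = 5/216 + 1/36 + 1/54 = 5/72
P(X=1 | obs) = 5/216 / 5/72 = 1/3
P(X=2 | obs) = 1/36 / 5/72 = 2/5
P(X=3 | obs) = 1/54 / 5/72 = 4/15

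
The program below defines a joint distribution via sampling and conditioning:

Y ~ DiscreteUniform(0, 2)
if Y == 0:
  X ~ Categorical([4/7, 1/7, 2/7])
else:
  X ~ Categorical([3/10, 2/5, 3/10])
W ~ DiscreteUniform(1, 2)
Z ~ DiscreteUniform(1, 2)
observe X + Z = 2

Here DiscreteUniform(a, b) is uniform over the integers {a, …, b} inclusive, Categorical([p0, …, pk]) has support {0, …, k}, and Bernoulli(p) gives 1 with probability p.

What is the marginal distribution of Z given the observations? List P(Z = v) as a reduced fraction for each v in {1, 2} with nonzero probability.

Enumerate traces; 12 have nonzero weight after conditioning:
  (Y=0, X=0, W=1, Z=2) weight 1/21
  (Y=0, X=0, W=2, Z=2) weight 1/21
  (Y=0, X=1, W=1, Z=1) weight 1/84
  (Y=0, X=1, W=2, Z=1) weight 1/84
  (Y=1, X=0, W=1, Z=2) weight 1/40
  (Y=1, X=0, W=2, Z=2) weight 1/40
  (Y=1, X=1, W=1, Z=1) weight 1/30
  (Y=1, X=1, W=2, Z=1) weight 1/30
  … 4 more
Group by Z:
  weight(Z=1) = 11/70
  weight(Z=2) = 41/210
Total weight = 11/70 + 41/210 = 37/105
P(Z=1 | obs) = 11/70 / 37/105 = 33/74
P(Z=2 | obs) = 41/210 / 37/105 = 41/74

P(Z=1) = 33/74, P(Z=2) = 41/74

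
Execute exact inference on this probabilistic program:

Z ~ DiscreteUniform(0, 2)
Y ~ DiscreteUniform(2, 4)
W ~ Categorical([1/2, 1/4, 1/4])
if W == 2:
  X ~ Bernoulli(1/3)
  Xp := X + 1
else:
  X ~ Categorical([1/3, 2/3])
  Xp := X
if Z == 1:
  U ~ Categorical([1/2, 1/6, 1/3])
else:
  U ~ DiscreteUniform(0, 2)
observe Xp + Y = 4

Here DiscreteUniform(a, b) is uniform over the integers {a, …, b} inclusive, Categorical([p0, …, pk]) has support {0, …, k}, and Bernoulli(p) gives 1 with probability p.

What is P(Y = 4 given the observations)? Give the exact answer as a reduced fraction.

P(Y = 4 | obs) = 1/4

Enumerate traces; 54 have nonzero weight after conditioning:
  (Z=0, Y=2, W=2, X=1, U=0) weight 1/324
  (Z=0, Y=2, W=2, X=1, U=1) weight 1/324
  (Z=0, Y=2, W=2, X=1, U=2) weight 1/324
  (Z=0, Y=3, W=0, X=1, U=0) weight 1/81
  (Z=0, Y=3, W=0, X=1, U=1) weight 1/81
  (Z=0, Y=3, W=0, X=1, U=2) weight 1/81
  (Z=0, Y=3, W=1, X=1, U=0) weight 1/162
  (Z=0, Y=3, W=1, X=1, U=1) weight 1/162
  (Z=0, Y=4, W=0, X=0, U=0) weight 1/162
  … 45 more
Group by Y:
  weight(Y=2) = 1/36
  weight(Y=3) = 2/9
  weight(Y=4) = 1/12
Total weight = 1/36 + 2/9 + 1/12 = 1/3
P(Y=2 | obs) = 1/36 / 1/3 = 1/12
P(Y=3 | obs) = 2/9 / 1/3 = 2/3
P(Y=4 | obs) = 1/12 / 1/3 = 1/4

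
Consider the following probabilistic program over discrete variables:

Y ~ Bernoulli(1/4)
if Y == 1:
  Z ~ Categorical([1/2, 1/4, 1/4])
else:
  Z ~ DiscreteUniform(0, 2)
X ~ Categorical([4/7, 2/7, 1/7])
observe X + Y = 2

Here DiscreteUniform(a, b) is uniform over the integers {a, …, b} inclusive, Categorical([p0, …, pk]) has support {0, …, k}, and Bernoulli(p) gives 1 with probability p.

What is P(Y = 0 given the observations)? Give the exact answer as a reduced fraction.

Enumerate traces; 6 have nonzero weight after conditioning:
  (Y=0, Z=0, X=2) weight 1/28
  (Y=0, Z=1, X=2) weight 1/28
  (Y=0, Z=2, X=2) weight 1/28
  (Y=1, Z=0, X=1) weight 1/28
  (Y=1, Z=1, X=1) weight 1/56
  (Y=1, Z=2, X=1) weight 1/56
Group by Y:
  weight(Y=0) = 3/28
  weight(Y=1) = 1/14
Total weight = 3/28 + 1/14 = 5/28
P(Y=0 | obs) = 3/28 / 5/28 = 3/5
P(Y=1 | obs) = 1/14 / 5/28 = 2/5

P(Y = 0 | obs) = 3/5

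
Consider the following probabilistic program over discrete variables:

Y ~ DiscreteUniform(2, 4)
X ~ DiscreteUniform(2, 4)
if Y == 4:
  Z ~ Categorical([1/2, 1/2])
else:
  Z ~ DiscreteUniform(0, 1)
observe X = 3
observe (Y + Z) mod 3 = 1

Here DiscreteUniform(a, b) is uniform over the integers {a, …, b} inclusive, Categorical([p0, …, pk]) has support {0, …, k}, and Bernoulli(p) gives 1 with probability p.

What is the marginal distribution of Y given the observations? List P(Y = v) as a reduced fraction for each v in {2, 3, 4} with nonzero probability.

Enumerate traces; 2 have nonzero weight after conditioning:
  (Y=3, X=3, Z=1) weight 1/18
  (Y=4, X=3, Z=0) weight 1/18
Group by Y:
  weight(Y=3) = 1/18
  weight(Y=4) = 1/18
Total weight = 1/18 + 1/18 = 1/9
P(Y=3 | obs) = 1/18 / 1/9 = 1/2
P(Y=4 | obs) = 1/18 / 1/9 = 1/2

P(Y=3) = 1/2, P(Y=4) = 1/2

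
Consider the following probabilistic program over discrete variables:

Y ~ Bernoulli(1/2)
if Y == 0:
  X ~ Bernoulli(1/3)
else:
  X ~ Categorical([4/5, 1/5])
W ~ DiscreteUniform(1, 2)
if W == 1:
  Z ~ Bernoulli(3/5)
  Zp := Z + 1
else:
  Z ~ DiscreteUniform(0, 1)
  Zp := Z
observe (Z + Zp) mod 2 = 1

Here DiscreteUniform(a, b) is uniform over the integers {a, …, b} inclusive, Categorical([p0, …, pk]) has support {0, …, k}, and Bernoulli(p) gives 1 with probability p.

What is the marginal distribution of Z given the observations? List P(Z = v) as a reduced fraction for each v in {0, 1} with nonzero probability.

Enumerate traces; 8 have nonzero weight after conditioning:
  (Y=0, X=0, W=1, Z=0) weight 1/15
  (Y=0, X=0, W=1, Z=1) weight 1/10
  (Y=0, X=1, W=1, Z=0) weight 1/30
  (Y=0, X=1, W=1, Z=1) weight 1/20
  (Y=1, X=0, W=1, Z=0) weight 2/25
  (Y=1, X=0, W=1, Z=1) weight 3/25
  (Y=1, X=1, W=1, Z=0) weight 1/50
  (Y=1, X=1, W=1, Z=1) weight 3/100
Group by Z:
  weight(Z=0) = 1/5
  weight(Z=1) = 3/10
Total weight = 1/5 + 3/10 = 1/2
P(Z=0 | obs) = 1/5 / 1/2 = 2/5
P(Z=1 | obs) = 3/10 / 1/2 = 3/5

P(Z=0) = 2/5, P(Z=1) = 3/5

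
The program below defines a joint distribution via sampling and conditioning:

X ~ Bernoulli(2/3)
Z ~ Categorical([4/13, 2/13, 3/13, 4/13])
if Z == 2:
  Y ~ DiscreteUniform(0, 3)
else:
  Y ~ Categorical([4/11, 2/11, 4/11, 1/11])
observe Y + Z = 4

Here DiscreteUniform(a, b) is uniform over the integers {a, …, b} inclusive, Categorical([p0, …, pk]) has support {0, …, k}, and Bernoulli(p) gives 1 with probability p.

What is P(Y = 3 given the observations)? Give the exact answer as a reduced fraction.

P(Y = 3 | obs) = 8/73

Enumerate traces; 6 have nonzero weight after conditioning:
  (X=0, Z=1, Y=3) weight 2/429
  (X=0, Z=2, Y=2) weight 1/52
  (X=0, Z=3, Y=1) weight 8/429
  (X=1, Z=1, Y=3) weight 4/429
  (X=1, Z=2, Y=2) weight 1/26
  (X=1, Z=3, Y=1) weight 16/429
Group by Y:
  weight(Y=1) = 8/143
  weight(Y=2) = 3/52
  weight(Y=3) = 2/143
Total weight = 8/143 + 3/52 + 2/143 = 73/572
P(Y=1 | obs) = 8/143 / 73/572 = 32/73
P(Y=2 | obs) = 3/52 / 73/572 = 33/73
P(Y=3 | obs) = 2/143 / 73/572 = 8/73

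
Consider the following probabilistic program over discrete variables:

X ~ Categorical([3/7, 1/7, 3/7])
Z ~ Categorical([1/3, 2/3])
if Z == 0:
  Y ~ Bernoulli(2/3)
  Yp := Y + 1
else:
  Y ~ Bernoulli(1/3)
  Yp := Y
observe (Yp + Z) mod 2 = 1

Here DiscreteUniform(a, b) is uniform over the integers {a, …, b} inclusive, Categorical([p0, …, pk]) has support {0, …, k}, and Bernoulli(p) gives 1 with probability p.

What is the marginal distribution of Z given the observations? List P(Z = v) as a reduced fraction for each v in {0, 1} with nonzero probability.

Enumerate traces; 6 have nonzero weight after conditioning:
  (X=0, Z=0, Y=0) weight 1/21
  (X=0, Z=1, Y=0) weight 4/21
  (X=1, Z=0, Y=0) weight 1/63
  (X=1, Z=1, Y=0) weight 4/63
  (X=2, Z=0, Y=0) weight 1/21
  (X=2, Z=1, Y=0) weight 4/21
Group by Z:
  weight(Z=0) = 1/9
  weight(Z=1) = 4/9
Total weight = 1/9 + 4/9 = 5/9
P(Z=0 | obs) = 1/9 / 5/9 = 1/5
P(Z=1 | obs) = 4/9 / 5/9 = 4/5

P(Z=0) = 1/5, P(Z=1) = 4/5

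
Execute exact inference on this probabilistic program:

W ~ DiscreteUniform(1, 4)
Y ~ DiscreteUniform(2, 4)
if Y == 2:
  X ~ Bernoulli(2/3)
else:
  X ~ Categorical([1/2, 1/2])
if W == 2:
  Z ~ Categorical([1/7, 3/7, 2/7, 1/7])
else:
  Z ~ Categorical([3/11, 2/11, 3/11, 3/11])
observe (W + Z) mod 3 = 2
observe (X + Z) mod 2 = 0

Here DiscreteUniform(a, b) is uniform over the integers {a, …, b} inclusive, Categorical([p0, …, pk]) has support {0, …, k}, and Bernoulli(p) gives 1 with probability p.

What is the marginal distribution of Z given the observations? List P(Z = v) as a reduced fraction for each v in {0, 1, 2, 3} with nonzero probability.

P(Z=0) = 44/323, P(Z=1) = 140/323, P(Z=2) = 84/323, P(Z=3) = 55/323

Enumerate traces; 15 have nonzero weight after conditioning:
  (W=1, Y=2, X=1, Z=1) weight 1/99
  (W=1, Y=3, X=1, Z=1) weight 1/132
  (W=1, Y=4, X=1, Z=1) weight 1/132
  (W=2, Y=2, X=0, Z=0) weight 1/252
  (W=2, Y=2, X=1, Z=3) weight 1/126
  (W=2, Y=3, X=0, Z=0) weight 1/168
  (W=2, Y=3, X=1, Z=3) weight 1/168
  (W=2, Y=4, X=0, Z=0) weight 1/168
  (W=3, Y=2, X=0, Z=2) weight 1/132
  … 6 more
Group by Z:
  weight(Z=0) = 1/63
  weight(Z=1) = 5/99
  weight(Z=2) = 1/33
  weight(Z=3) = 5/252
Total weight = 1/63 + 5/99 + 1/33 + 5/252 = 323/2772
P(Z=0 | obs) = 1/63 / 323/2772 = 44/323
P(Z=1 | obs) = 5/99 / 323/2772 = 140/323
P(Z=2 | obs) = 1/33 / 323/2772 = 84/323
P(Z=3 | obs) = 5/252 / 323/2772 = 55/323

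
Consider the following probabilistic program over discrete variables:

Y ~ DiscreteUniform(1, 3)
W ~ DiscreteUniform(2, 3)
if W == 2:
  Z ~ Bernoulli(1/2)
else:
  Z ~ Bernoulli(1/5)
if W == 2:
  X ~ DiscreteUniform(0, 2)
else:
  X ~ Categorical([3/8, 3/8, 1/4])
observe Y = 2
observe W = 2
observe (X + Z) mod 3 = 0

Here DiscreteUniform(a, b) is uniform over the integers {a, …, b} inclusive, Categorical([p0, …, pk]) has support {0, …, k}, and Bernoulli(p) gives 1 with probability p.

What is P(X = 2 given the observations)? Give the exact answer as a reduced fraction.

Enumerate traces; 2 have nonzero weight after conditioning:
  (Y=2, W=2, Z=0, X=0) weight 1/36
  (Y=2, W=2, Z=1, X=2) weight 1/36
Group by X:
  weight(X=0) = 1/36
  weight(X=2) = 1/36
Total weight = 1/36 + 1/36 = 1/18
P(X=0 | obs) = 1/36 / 1/18 = 1/2
P(X=2 | obs) = 1/36 / 1/18 = 1/2

P(X = 2 | obs) = 1/2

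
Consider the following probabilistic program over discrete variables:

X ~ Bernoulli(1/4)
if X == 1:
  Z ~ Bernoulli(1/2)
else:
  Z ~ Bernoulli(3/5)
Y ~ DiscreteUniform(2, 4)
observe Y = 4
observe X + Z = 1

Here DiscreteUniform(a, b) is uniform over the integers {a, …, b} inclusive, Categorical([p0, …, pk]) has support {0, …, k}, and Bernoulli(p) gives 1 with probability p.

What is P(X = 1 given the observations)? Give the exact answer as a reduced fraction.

P(X = 1 | obs) = 5/23

Enumerate traces; 2 have nonzero weight after conditioning:
  (X=0, Z=1, Y=4) weight 3/20
  (X=1, Z=0, Y=4) weight 1/24
Group by X:
  weight(X=0) = 3/20
  weight(X=1) = 1/24
Total weight = 3/20 + 1/24 = 23/120
P(X=0 | obs) = 3/20 / 23/120 = 18/23
P(X=1 | obs) = 1/24 / 23/120 = 5/23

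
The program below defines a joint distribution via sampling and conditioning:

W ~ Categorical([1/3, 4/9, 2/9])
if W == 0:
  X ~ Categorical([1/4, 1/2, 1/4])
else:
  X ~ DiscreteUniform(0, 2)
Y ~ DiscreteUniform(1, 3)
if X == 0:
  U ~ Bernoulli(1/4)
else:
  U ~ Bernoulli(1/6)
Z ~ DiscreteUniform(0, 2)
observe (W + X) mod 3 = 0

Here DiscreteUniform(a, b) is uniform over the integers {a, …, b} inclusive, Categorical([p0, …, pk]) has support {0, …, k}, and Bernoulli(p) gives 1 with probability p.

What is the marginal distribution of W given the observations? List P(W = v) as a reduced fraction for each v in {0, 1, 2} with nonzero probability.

P(W=0) = 3/11, P(W=1) = 16/33, P(W=2) = 8/33

Enumerate traces; 54 have nonzero weight after conditioning:
  (W=0, X=0, Y=1, U=0, Z=0) weight 1/144
  (W=0, X=0, Y=1, U=0, Z=1) weight 1/144
  (W=0, X=0, Y=1, U=0, Z=2) weight 1/144
  (W=0, X=0, Y=1, U=1, Z=0) weight 1/432
  (W=0, X=0, Y=1, U=1, Z=1) weight 1/432
  (W=0, X=0, Y=1, U=1, Z=2) weight 1/432
  (W=0, X=0, Y=2, U=0, Z=0) weight 1/144
  (W=0, X=0, Y=2, U=0, Z=1) weight 1/144
  (W=1, X=2, Y=1, U=0, Z=0) weight 10/729
  (W=2, X=1, Y=1, U=0, Z=0) weight 5/729
  … 44 more
Group by W:
  weight(W=0) = 1/12
  weight(W=1) = 4/27
  weight(W=2) = 2/27
Total weight = 1/12 + 4/27 + 2/27 = 11/36
P(W=0 | obs) = 1/12 / 11/36 = 3/11
P(W=1 | obs) = 4/27 / 11/36 = 16/33
P(W=2 | obs) = 2/27 / 11/36 = 8/33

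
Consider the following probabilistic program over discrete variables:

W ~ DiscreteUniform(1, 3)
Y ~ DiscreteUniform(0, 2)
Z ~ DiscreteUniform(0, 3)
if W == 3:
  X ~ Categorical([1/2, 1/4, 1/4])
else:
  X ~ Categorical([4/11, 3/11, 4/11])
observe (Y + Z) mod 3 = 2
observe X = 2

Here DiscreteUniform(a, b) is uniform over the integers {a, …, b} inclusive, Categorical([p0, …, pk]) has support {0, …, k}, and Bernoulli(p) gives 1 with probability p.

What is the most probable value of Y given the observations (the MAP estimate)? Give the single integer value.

argmax_v P(Y = v | obs) = 2

Enumerate traces; 12 have nonzero weight after conditioning:
  (W=1, Y=0, Z=2, X=2) weight 1/99
  (W=1, Y=1, Z=1, X=2) weight 1/99
  (W=1, Y=2, Z=0, X=2) weight 1/99
  (W=1, Y=2, Z=3, X=2) weight 1/99
  (W=2, Y=0, Z=2, X=2) weight 1/99
  (W=2, Y=1, Z=1, X=2) weight 1/99
  (W=2, Y=2, Z=0, X=2) weight 1/99
  (W=2, Y=2, Z=3, X=2) weight 1/99
  … 4 more
Group by Y:
  weight(Y=0) = 43/1584
  weight(Y=1) = 43/1584
  weight(Y=2) = 43/792
Total weight = 43/1584 + 43/1584 + 43/792 = 43/396
P(Y=0 | obs) = 43/1584 / 43/396 = 1/4
P(Y=1 | obs) = 43/1584 / 43/396 = 1/4
P(Y=2 | obs) = 43/792 / 43/396 = 1/2
argmax = 2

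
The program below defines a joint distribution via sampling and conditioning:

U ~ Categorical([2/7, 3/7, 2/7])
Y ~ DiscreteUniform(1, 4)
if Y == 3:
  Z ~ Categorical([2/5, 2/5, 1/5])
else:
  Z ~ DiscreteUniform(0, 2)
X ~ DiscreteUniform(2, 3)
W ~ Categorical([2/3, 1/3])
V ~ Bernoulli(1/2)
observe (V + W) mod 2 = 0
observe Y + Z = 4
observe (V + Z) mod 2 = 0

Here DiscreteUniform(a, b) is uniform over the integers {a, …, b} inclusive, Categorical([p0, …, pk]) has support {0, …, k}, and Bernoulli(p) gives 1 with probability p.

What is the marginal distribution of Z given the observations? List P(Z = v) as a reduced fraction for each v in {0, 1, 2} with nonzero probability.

Enumerate traces; 18 have nonzero weight after conditioning:
  (U=0, Y=2, Z=2, X=2, W=0, V=0) weight 1/252
  (U=0, Y=2, Z=2, X=3, W=0, V=0) weight 1/252
  (U=0, Y=3, Z=1, X=2, W=1, V=1) weight 1/420
  (U=0, Y=3, Z=1, X=3, W=1, V=1) weight 1/420
  (U=0, Y=4, Z=0, X=2, W=0, V=0) weight 1/252
  (U=0, Y=4, Z=0, X=3, W=0, V=0) weight 1/252
  (U=1, Y=2, Z=2, X=2, W=0, V=0) weight 1/168
  (U=1, Y=2, Z=2, X=3, W=0, V=0) weight 1/168
  … 10 more
Group by Z:
  weight(Z=0) = 1/36
  weight(Z=1) = 1/60
  weight(Z=2) = 1/36
Total weight = 1/36 + 1/60 + 1/36 = 13/180
P(Z=0 | obs) = 1/36 / 13/180 = 5/13
P(Z=1 | obs) = 1/60 / 13/180 = 3/13
P(Z=2 | obs) = 1/36 / 13/180 = 5/13

P(Z=0) = 5/13, P(Z=1) = 3/13, P(Z=2) = 5/13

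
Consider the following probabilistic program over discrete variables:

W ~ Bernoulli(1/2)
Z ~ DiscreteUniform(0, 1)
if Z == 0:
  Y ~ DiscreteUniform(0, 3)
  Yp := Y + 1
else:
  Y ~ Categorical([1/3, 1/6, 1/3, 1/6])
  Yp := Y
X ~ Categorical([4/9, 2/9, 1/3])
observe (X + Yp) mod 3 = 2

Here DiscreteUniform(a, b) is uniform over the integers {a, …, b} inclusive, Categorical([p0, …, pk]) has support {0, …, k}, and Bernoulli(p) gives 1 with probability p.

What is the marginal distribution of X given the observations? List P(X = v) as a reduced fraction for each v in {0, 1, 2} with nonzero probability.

Enumerate traces; 16 have nonzero weight after conditioning:
  (W=0, Z=0, Y=0, X=1) weight 1/72
  (W=0, Z=0, Y=1, X=0) weight 1/36
  (W=0, Z=0, Y=2, X=2) weight 1/48
  (W=0, Z=0, Y=3, X=1) weight 1/72
  (W=0, Z=1, Y=0, X=2) weight 1/36
  (W=0, Z=1, Y=1, X=1) weight 1/108
  (W=0, Z=1, Y=2, X=0) weight 1/27
  (W=0, Z=1, Y=3, X=2) weight 1/72
  … 8 more
Group by X:
  weight(X=0) = 7/54
  weight(X=1) = 2/27
  weight(X=2) = 1/8
Total weight = 7/54 + 2/27 + 1/8 = 71/216
P(X=0 | obs) = 7/54 / 71/216 = 28/71
P(X=1 | obs) = 2/27 / 71/216 = 16/71
P(X=2 | obs) = 1/8 / 71/216 = 27/71

P(X=0) = 28/71, P(X=1) = 16/71, P(X=2) = 27/71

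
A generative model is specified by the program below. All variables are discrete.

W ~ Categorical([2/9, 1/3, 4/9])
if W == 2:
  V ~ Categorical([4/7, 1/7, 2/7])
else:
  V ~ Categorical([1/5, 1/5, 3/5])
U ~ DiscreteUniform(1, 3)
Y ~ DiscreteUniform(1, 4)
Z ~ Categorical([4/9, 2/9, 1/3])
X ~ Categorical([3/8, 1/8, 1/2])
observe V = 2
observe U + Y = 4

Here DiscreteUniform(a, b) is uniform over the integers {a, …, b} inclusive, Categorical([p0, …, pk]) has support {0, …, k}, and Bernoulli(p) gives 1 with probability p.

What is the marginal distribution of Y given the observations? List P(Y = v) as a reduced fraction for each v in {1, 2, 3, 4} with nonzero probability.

Enumerate traces; 81 have nonzero weight after conditioning:
  (W=0, V=2, U=1, Y=3, Z=0, X=0) weight 1/540
  (W=0, V=2, U=1, Y=3, Z=0, X=1) weight 1/1620
  (W=0, V=2, U=1, Y=3, Z=0, X=2) weight 1/405
  (W=0, V=2, U=1, Y=3, Z=1, X=0) weight 1/1080
  (W=0, V=2, U=1, Y=3, Z=1, X=1) weight 1/3240
  (W=0, V=2, U=1, Y=3, Z=1, X=2) weight 1/810
  (W=0, V=2, U=1, Y=3, Z=2, X=0) weight 1/720
  (W=0, V=2, U=1, Y=3, Z=2, X=1) weight 1/2160
  (W=0, V=2, U=2, Y=2, Z=0, X=0) weight 1/540
  (W=0, V=2, U=3, Y=1, Z=0, X=0) weight 1/540
  … 71 more
Group by Y:
  weight(Y=1) = 29/756
  weight(Y=2) = 29/756
  weight(Y=3) = 29/756
Total weight = 29/756 + 29/756 + 29/756 = 29/252
P(Y=1 | obs) = 29/756 / 29/252 = 1/3
P(Y=2 | obs) = 29/756 / 29/252 = 1/3
P(Y=3 | obs) = 29/756 / 29/252 = 1/3

P(Y=1) = 1/3, P(Y=2) = 1/3, P(Y=3) = 1/3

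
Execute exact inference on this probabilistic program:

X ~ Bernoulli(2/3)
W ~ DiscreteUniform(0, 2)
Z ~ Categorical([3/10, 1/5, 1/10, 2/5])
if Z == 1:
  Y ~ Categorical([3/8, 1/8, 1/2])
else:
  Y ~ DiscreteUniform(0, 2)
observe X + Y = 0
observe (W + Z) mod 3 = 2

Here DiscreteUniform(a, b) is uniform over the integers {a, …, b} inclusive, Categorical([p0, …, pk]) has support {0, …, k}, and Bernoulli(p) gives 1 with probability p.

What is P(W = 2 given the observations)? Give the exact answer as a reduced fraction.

Enumerate traces; 4 have nonzero weight after conditioning:
  (X=0, W=0, Z=2, Y=0) weight 1/270
  (X=0, W=1, Z=1, Y=0) weight 1/120
  (X=0, W=2, Z=0, Y=0) weight 1/90
  (X=0, W=2, Z=3, Y=0) weight 2/135
Group by W:
  weight(W=0) = 1/270
  weight(W=1) = 1/120
  weight(W=2) = 7/270
Total weight = 1/270 + 1/120 + 7/270 = 41/1080
P(W=0 | obs) = 1/270 / 41/1080 = 4/41
P(W=1 | obs) = 1/120 / 41/1080 = 9/41
P(W=2 | obs) = 7/270 / 41/1080 = 28/41

P(W = 2 | obs) = 28/41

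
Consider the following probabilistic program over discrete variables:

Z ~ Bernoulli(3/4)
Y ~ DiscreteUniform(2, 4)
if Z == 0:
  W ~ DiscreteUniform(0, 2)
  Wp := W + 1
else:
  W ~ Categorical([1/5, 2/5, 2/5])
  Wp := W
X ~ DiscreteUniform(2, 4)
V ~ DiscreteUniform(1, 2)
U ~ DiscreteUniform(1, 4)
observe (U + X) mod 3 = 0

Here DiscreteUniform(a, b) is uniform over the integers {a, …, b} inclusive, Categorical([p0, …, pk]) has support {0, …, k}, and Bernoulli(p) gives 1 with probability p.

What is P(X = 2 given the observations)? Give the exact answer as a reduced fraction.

Enumerate traces; 144 have nonzero weight after conditioning:
  (Z=0, Y=2, W=0, X=2, V=1, U=1) weight 1/864
  (Z=0, Y=2, W=0, X=2, V=1, U=4) weight 1/864
  (Z=0, Y=2, W=0, X=2, V=2, U=1) weight 1/864
  (Z=0, Y=2, W=0, X=2, V=2, U=4) weight 1/864
  (Z=0, Y=2, W=0, X=3, V=1, U=3) weight 1/864
  (Z=0, Y=2, W=0, X=3, V=2, U=3) weight 1/864
  (Z=0, Y=2, W=0, X=4, V=1, U=2) weight 1/864
  (Z=0, Y=2, W=0, X=4, V=2, U=2) weight 1/864
  … 136 more
Group by X:
  weight(X=2) = 1/6
  weight(X=3) = 1/12
  weight(X=4) = 1/12
Total weight = 1/6 + 1/12 + 1/12 = 1/3
P(X=2 | obs) = 1/6 / 1/3 = 1/2
P(X=3 | obs) = 1/12 / 1/3 = 1/4
P(X=4 | obs) = 1/12 / 1/3 = 1/4

P(X = 2 | obs) = 1/2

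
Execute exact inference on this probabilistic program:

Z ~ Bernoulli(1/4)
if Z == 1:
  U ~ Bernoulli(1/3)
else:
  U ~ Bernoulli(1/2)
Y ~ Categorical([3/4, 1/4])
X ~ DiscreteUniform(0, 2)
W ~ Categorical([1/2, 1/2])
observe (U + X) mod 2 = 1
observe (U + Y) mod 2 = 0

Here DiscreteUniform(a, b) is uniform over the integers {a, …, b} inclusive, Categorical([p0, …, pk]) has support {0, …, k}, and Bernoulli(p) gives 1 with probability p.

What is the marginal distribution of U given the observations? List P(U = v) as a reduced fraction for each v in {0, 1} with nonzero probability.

P(U=0) = 39/61, P(U=1) = 22/61

Enumerate traces; 12 have nonzero weight after conditioning:
  (Z=0, U=0, Y=0, X=1, W=0) weight 3/64
  (Z=0, U=0, Y=0, X=1, W=1) weight 3/64
  (Z=0, U=1, Y=1, X=0, W=0) weight 1/64
  (Z=0, U=1, Y=1, X=0, W=1) weight 1/64
  (Z=0, U=1, Y=1, X=2, W=0) weight 1/64
  (Z=0, U=1, Y=1, X=2, W=1) weight 1/64
  (Z=1, U=0, Y=0, X=1, W=0) weight 1/48
  (Z=1, U=0, Y=0, X=1, W=1) weight 1/48
  … 4 more
Group by U:
  weight(U=0) = 13/96
  weight(U=1) = 11/144
Total weight = 13/96 + 11/144 = 61/288
P(U=0 | obs) = 13/96 / 61/288 = 39/61
P(U=1 | obs) = 11/144 / 61/288 = 22/61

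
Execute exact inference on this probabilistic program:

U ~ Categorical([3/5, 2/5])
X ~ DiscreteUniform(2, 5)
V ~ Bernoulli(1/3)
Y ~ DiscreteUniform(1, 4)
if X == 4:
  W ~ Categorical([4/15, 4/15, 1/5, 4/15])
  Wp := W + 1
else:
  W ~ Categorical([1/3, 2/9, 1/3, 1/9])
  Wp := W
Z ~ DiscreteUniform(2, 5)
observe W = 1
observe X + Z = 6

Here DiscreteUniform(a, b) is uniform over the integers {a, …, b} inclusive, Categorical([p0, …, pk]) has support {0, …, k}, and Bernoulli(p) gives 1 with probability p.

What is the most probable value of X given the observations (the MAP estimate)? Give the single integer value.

argmax_v P(X = v | obs) = 4

Enumerate traces; 48 have nonzero weight after conditioning:
  (U=0, X=2, V=0, Y=1, W=1, Z=4) weight 1/720
  (U=0, X=2, V=0, Y=2, W=1, Z=4) weight 1/720
  (U=0, X=2, V=0, Y=3, W=1, Z=4) weight 1/720
  (U=0, X=2, V=0, Y=4, W=1, Z=4) weight 1/720
  (U=0, X=2, V=1, Y=1, W=1, Z=4) weight 1/1440
  (U=0, X=2, V=1, Y=2, W=1, Z=4) weight 1/1440
  (U=0, X=2, V=1, Y=3, W=1, Z=4) weight 1/1440
  (U=0, X=2, V=1, Y=4, W=1, Z=4) weight 1/1440
  (U=0, X=3, V=0, Y=1, W=1, Z=3) weight 1/720
  (U=0, X=4, V=0, Y=1, W=1, Z=2) weight 1/600
  … 38 more
Group by X:
  weight(X=2) = 1/72
  weight(X=3) = 1/72
  weight(X=4) = 1/60
Total weight = 1/72 + 1/72 + 1/60 = 2/45
P(X=2 | obs) = 1/72 / 2/45 = 5/16
P(X=3 | obs) = 1/72 / 2/45 = 5/16
P(X=4 | obs) = 1/60 / 2/45 = 3/8
argmax = 4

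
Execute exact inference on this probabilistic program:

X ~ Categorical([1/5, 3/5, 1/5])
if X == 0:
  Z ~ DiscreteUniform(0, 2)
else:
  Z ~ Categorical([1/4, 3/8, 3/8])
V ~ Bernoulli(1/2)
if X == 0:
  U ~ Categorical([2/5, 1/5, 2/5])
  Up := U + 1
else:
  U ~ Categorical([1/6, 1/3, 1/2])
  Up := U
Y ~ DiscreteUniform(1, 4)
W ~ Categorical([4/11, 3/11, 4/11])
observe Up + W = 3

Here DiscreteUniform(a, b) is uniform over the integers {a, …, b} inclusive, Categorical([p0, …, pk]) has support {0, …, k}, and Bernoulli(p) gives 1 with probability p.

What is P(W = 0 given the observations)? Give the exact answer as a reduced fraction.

Enumerate traces; 168 have nonzero weight after conditioning:
  (X=0, Z=0, V=0, U=0, Y=1, W=2) weight 1/825
  (X=0, Z=0, V=0, U=0, Y=2, W=2) weight 1/825
  (X=0, Z=0, V=0, U=0, Y=3, W=2) weight 1/825
  (X=0, Z=0, V=0, U=0, Y=4, W=2) weight 1/825
  (X=0, Z=0, V=0, U=1, Y=1, W=1) weight 1/2200
  (X=0, Z=0, V=0, U=1, Y=2, W=1) weight 1/2200
  (X=0, Z=0, V=0, U=1, Y=3, W=1) weight 1/2200
  (X=0, Z=0, V=0, U=1, Y=4, W=1) weight 1/2200
  (X=0, Z=0, V=0, U=2, Y=1, W=0) weight 1/825
  … 159 more
Group by W:
  weight(W=0) = 8/275
  weight(W=1) = 3/25
  weight(W=2) = 104/825
Total weight = 8/275 + 3/25 + 104/825 = 227/825
P(W=0 | obs) = 8/275 / 227/825 = 24/227
P(W=1 | obs) = 3/25 / 227/825 = 99/227
P(W=2 | obs) = 104/825 / 227/825 = 104/227

P(W = 0 | obs) = 24/227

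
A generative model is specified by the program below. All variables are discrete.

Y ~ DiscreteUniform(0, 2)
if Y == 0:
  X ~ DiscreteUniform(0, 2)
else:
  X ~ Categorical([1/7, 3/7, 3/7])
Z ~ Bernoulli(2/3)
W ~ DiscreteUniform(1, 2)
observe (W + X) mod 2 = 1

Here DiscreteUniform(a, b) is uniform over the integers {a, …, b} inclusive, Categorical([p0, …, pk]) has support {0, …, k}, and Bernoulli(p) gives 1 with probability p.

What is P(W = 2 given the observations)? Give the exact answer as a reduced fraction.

P(W = 2 | obs) = 25/63

Enumerate traces; 18 have nonzero weight after conditioning:
  (Y=0, X=0, Z=0, W=1) weight 1/54
  (Y=0, X=0, Z=1, W=1) weight 1/27
  (Y=0, X=1, Z=0, W=2) weight 1/54
  (Y=0, X=1, Z=1, W=2) weight 1/27
  (Y=0, X=2, Z=0, W=1) weight 1/54
  (Y=0, X=2, Z=1, W=1) weight 1/27
  (Y=1, X=0, Z=0, W=1) weight 1/126
  (Y=1, X=0, Z=1, W=1) weight 1/63
  … 10 more
Group by W:
  weight(W=1) = 19/63
  weight(W=2) = 25/126
Total weight = 19/63 + 25/126 = 1/2
P(W=1 | obs) = 19/63 / 1/2 = 38/63
P(W=2 | obs) = 25/126 / 1/2 = 25/63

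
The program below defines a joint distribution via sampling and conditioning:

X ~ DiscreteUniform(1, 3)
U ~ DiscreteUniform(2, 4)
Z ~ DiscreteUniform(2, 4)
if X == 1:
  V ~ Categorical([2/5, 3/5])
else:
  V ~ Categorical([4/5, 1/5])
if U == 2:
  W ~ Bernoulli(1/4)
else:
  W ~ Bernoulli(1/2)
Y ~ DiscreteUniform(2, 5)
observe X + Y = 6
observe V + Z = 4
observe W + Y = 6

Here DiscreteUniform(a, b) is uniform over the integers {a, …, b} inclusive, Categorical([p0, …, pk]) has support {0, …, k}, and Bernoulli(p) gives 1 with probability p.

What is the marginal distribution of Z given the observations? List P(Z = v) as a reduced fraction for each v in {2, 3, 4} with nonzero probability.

Enumerate traces; 6 have nonzero weight after conditioning:
  (X=1, U=2, Z=3, V=1, W=1, Y=5) weight 1/720
  (X=1, U=2, Z=4, V=0, W=1, Y=5) weight 1/1080
  (X=1, U=3, Z=3, V=1, W=1, Y=5) weight 1/360
  (X=1, U=3, Z=4, V=0, W=1, Y=5) weight 1/540
  (X=1, U=4, Z=3, V=1, W=1, Y=5) weight 1/360
  (X=1, U=4, Z=4, V=0, W=1, Y=5) weight 1/540
Group by Z:
  weight(Z=3) = 1/144
  weight(Z=4) = 1/216
Total weight = 1/144 + 1/216 = 5/432
P(Z=3 | obs) = 1/144 / 5/432 = 3/5
P(Z=4 | obs) = 1/216 / 5/432 = 2/5

P(Z=3) = 3/5, P(Z=4) = 2/5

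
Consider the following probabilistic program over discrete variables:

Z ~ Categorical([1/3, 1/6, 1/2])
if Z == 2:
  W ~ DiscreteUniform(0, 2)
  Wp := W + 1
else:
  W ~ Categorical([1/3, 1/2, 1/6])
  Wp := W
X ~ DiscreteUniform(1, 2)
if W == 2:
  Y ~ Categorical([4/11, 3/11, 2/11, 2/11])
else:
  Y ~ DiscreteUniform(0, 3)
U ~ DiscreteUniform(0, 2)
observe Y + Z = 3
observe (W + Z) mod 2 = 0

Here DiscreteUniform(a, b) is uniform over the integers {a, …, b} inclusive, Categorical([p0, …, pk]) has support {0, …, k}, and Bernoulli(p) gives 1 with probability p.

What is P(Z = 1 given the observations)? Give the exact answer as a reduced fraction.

Enumerate traces; 30 have nonzero weight after conditioning:
  (Z=0, W=0, X=1, Y=3, U=0) weight 1/216
  (Z=0, W=0, X=1, Y=3, U=1) weight 1/216
  (Z=0, W=0, X=1, Y=3, U=2) weight 1/216
  (Z=0, W=0, X=2, Y=3, U=0) weight 1/216
  (Z=0, W=0, X=2, Y=3, U=1) weight 1/216
  (Z=0, W=0, X=2, Y=3, U=2) weight 1/216
  (Z=0, W=2, X=1, Y=3, U=0) weight 1/594
  (Z=0, W=2, X=1, Y=3, U=1) weight 1/594
  (Z=1, W=1, X=1, Y=2, U=0) weight 1/288
  (Z=2, W=0, X=1, Y=1, U=0) weight 1/144
  … 20 more
Group by Z:
  weight(Z=0) = 5/132
  weight(Z=1) = 1/48
  weight(Z=2) = 23/264
Total weight = 5/132 + 1/48 + 23/264 = 7/48
P(Z=0 | obs) = 5/132 / 7/48 = 20/77
P(Z=1 | obs) = 1/48 / 7/48 = 1/7
P(Z=2 | obs) = 23/264 / 7/48 = 46/77

P(Z = 1 | obs) = 1/7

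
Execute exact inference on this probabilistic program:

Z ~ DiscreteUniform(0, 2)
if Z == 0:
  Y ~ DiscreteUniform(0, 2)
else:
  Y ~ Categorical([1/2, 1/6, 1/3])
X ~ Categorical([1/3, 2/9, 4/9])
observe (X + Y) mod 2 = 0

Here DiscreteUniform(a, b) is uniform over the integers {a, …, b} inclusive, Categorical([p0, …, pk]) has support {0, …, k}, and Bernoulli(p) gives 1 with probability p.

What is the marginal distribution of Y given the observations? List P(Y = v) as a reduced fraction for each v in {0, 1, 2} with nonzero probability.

P(Y=0) = 28/53, P(Y=1) = 4/53, P(Y=2) = 21/53

Enumerate traces; 15 have nonzero weight after conditioning:
  (Z=0, Y=0, X=0) weight 1/27
  (Z=0, Y=0, X=2) weight 4/81
  (Z=0, Y=1, X=1) weight 2/81
  (Z=0, Y=2, X=0) weight 1/27
  (Z=0, Y=2, X=2) weight 4/81
  (Z=1, Y=0, X=0) weight 1/18
  (Z=1, Y=0, X=2) weight 2/27
  (Z=1, Y=1, X=1) weight 1/81
  … 7 more
Group by Y:
  weight(Y=0) = 28/81
  weight(Y=1) = 4/81
  weight(Y=2) = 7/27
Total weight = 28/81 + 4/81 + 7/27 = 53/81
P(Y=0 | obs) = 28/81 / 53/81 = 28/53
P(Y=1 | obs) = 4/81 / 53/81 = 4/53
P(Y=2 | obs) = 7/27 / 53/81 = 21/53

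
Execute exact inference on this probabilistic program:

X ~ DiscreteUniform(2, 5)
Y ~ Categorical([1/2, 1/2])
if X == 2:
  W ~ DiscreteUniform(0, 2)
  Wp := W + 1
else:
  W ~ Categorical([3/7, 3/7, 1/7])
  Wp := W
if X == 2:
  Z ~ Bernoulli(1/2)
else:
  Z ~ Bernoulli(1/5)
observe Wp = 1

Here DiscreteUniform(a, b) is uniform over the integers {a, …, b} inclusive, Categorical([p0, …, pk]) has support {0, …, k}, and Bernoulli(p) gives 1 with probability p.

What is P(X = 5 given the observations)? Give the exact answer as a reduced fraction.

Enumerate traces; 16 have nonzero weight after conditioning:
  (X=2, Y=0, W=0, Z=0) weight 1/48
  (X=2, Y=0, W=0, Z=1) weight 1/48
  (X=2, Y=1, W=0, Z=0) weight 1/48
  (X=2, Y=1, W=0, Z=1) weight 1/48
  (X=3, Y=0, W=1, Z=0) weight 3/70
  (X=3, Y=0, W=1, Z=1) weight 3/280
  (X=3, Y=1, W=1, Z=0) weight 3/70
  (X=3, Y=1, W=1, Z=1) weight 3/280
  (X=4, Y=0, W=1, Z=0) weight 3/70
  (X=5, Y=0, W=1, Z=0) weight 3/70
  … 6 more
Group by X:
  weight(X=2) = 1/12
  weight(X=3) = 3/28
  weight(X=4) = 3/28
  weight(X=5) = 3/28
Total weight = 1/12 + 3/28 + 3/28 + 3/28 = 17/42
P(X=2 | obs) = 1/12 / 17/42 = 7/34
P(X=3 | obs) = 3/28 / 17/42 = 9/34
P(X=4 | obs) = 3/28 / 17/42 = 9/34
P(X=5 | obs) = 3/28 / 17/42 = 9/34

P(X = 5 | obs) = 9/34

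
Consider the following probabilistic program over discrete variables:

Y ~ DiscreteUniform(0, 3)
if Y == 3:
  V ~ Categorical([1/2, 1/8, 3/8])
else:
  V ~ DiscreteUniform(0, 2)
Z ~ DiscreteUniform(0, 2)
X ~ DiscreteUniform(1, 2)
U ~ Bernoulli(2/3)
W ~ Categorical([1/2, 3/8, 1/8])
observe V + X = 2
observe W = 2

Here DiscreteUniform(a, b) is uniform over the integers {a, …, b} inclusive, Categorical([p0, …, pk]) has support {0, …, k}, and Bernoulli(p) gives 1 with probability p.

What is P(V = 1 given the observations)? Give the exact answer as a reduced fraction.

P(V = 1 | obs) = 3/7

Enumerate traces; 48 have nonzero weight after conditioning:
  (Y=0, V=0, Z=0, X=2, U=0, W=2) weight 1/1728
  (Y=0, V=0, Z=0, X=2, U=1, W=2) weight 1/864
  (Y=0, V=0, Z=1, X=2, U=0, W=2) weight 1/1728
  (Y=0, V=0, Z=1, X=2, U=1, W=2) weight 1/864
  (Y=0, V=0, Z=2, X=2, U=0, W=2) weight 1/1728
  (Y=0, V=0, Z=2, X=2, U=1, W=2) weight 1/864
  (Y=0, V=1, Z=0, X=1, U=0, W=2) weight 1/1728
  (Y=0, V=1, Z=0, X=1, U=1, W=2) weight 1/864
  … 40 more
Group by V:
  weight(V=0) = 3/128
  weight(V=1) = 9/512
Total weight = 3/128 + 9/512 = 21/512
P(V=0 | obs) = 3/128 / 21/512 = 4/7
P(V=1 | obs) = 9/512 / 21/512 = 3/7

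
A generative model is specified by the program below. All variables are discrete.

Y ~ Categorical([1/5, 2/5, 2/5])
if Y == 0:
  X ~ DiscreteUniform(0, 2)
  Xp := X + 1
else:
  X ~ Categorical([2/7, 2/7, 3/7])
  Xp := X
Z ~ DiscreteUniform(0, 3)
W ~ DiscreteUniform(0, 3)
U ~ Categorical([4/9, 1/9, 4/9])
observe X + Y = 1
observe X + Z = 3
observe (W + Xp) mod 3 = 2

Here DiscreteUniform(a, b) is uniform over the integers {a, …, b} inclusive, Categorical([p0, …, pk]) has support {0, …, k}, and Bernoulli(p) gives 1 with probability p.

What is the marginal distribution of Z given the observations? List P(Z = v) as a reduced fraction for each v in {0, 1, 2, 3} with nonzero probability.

P(Z=2) = 7/13, P(Z=3) = 6/13

Enumerate traces; 9 have nonzero weight after conditioning:
  (Y=0, X=1, Z=2, W=0, U=0) weight 1/540
  (Y=0, X=1, Z=2, W=0, U=1) weight 1/2160
  (Y=0, X=1, Z=2, W=0, U=2) weight 1/540
  (Y=0, X=1, Z=2, W=3, U=0) weight 1/540
  (Y=0, X=1, Z=2, W=3, U=1) weight 1/2160
  (Y=0, X=1, Z=2, W=3, U=2) weight 1/540
  (Y=1, X=0, Z=3, W=2, U=0) weight 1/315
  (Y=1, X=0, Z=3, W=2, U=1) weight 1/1260
  … 1 more
Group by Z:
  weight(Z=2) = 1/120
  weight(Z=3) = 1/140
Total weight = 1/120 + 1/140 = 13/840
P(Z=2 | obs) = 1/120 / 13/840 = 7/13
P(Z=3 | obs) = 1/140 / 13/840 = 6/13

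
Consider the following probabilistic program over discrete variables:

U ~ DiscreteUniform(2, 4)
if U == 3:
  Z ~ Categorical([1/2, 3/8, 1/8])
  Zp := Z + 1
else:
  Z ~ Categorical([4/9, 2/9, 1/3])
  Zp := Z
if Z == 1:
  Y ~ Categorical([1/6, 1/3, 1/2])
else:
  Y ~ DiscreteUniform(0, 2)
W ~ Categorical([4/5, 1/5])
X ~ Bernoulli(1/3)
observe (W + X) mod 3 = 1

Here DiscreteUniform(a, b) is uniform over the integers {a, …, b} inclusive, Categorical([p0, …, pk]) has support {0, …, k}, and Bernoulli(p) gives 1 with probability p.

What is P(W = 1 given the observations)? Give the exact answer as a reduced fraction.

P(W = 1 | obs) = 1/3

Enumerate traces; 54 have nonzero weight after conditioning:
  (U=2, Z=0, Y=0, W=0, X=1) weight 16/1215
  (U=2, Z=0, Y=0, W=1, X=0) weight 8/1215
  (U=2, Z=0, Y=1, W=0, X=1) weight 16/1215
  (U=2, Z=0, Y=1, W=1, X=0) weight 8/1215
  (U=2, Z=0, Y=2, W=0, X=1) weight 16/1215
  (U=2, Z=0, Y=2, W=1, X=0) weight 8/1215
  (U=2, Z=1, Y=0, W=0, X=1) weight 4/1215
  (U=2, Z=1, Y=0, W=1, X=0) weight 2/1215
  … 46 more
Group by W:
  weight(W=0) = 4/15
  weight(W=1) = 2/15
Total weight = 4/15 + 2/15 = 2/5
P(W=0 | obs) = 4/15 / 2/5 = 2/3
P(W=1 | obs) = 2/15 / 2/5 = 1/3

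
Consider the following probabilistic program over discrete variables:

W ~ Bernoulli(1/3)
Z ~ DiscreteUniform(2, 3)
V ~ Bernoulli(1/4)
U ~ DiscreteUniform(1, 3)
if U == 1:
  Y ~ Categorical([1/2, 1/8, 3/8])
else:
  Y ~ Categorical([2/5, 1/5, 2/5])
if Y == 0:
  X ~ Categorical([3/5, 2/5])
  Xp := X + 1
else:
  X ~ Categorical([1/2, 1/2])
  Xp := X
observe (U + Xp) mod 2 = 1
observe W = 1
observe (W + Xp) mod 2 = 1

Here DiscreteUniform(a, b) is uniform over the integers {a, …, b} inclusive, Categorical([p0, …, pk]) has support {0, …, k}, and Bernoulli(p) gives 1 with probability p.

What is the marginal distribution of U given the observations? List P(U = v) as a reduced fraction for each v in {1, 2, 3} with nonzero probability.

P(U=1) = 45/91, P(U=3) = 46/91

Enumerate traces; 24 have nonzero weight after conditioning:
  (W=1, Z=2, V=0, U=1, Y=0, X=1) weight 1/120
  (W=1, Z=2, V=0, U=1, Y=1, X=0) weight 1/384
  (W=1, Z=2, V=0, U=1, Y=2, X=0) weight 1/128
  (W=1, Z=2, V=0, U=3, Y=0, X=1) weight 1/150
  (W=1, Z=2, V=0, U=3, Y=1, X=0) weight 1/240
  (W=1, Z=2, V=0, U=3, Y=2, X=0) weight 1/120
  (W=1, Z=2, V=1, U=1, Y=0, X=1) weight 1/360
  (W=1, Z=2, V=1, U=1, Y=1, X=0) weight 1/1152
  … 16 more
Group by U:
  weight(U=1) = 1/20
  weight(U=3) = 23/450
Total weight = 1/20 + 23/450 = 91/900
P(U=1 | obs) = 1/20 / 91/900 = 45/91
P(U=3 | obs) = 23/450 / 91/900 = 46/91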